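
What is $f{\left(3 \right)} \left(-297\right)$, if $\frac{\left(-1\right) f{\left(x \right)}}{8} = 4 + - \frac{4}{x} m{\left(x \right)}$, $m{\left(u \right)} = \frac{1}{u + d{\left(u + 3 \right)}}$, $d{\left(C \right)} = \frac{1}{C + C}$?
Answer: $\frac{313632}{37} \approx 8476.5$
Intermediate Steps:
$d{\left(C \right)} = \frac{1}{2 C}$
$m{\left(u \right)} = \frac{1}{u + \frac{1}{2 \left(3 + u\right)}}$ ($m{\left(u \right)} = \frac{1}{u + \frac{1}{2 \left(u + 3\right)}} = \frac{1}{u + \frac{1}{2 \left(3 + u\right)}}$)
$f{\left(x \right)} = -32 + \frac{64 \left(3 + x\right)}{x \left(1 + 2 x \left(3 + x\right)\right)}$ ($f{\left(x \right)} = - 8 \left(4 + - \frac{4}{x} \frac{2 \left(3 + x\right)}{1 + 2 x \left(3 + x\right)}\right) = - 8 \left(4 - \frac{8 \left(3 + x\right)}{x \left(1 + 2 x \left(3 + x\right)\right)}\right) = -32 + \frac{64 \left(3 + x\right)}{x \left(1 + 2 x \left(3 + x\right)\right)}$)
$f{\left(3 \right)} \left(-297\right) = \left(-32 + \frac{32}{3 \left(3 + \frac{1}{2 \left(3 + 3\right)}\right)}\right) \left(-297\right) = \left(-32 + 32 \cdot \frac{1}{3} \frac{1}{3 + \frac{1}{2 \cdot 6}}\right) \left(-297\right) = \left(-32 + 32 \cdot \frac{1}{3} \frac{1}{3 + \frac{1}{2} \cdot \frac{1}{6}}\right) \left(-297\right) = \left(-32 + 32 \cdot \frac{1}{3} \frac{1}{3 + \frac{1}{12}}\right) \left(-297\right) = \left(-32 + 32 \cdot \frac{1}{3} \frac{1}{\frac{37}{12}}\right) \left(-297\right) = \left(-32 + 32 \cdot \frac{1}{3} \cdot \frac{12}{37}\right) \left(-297\right) = \left(-32 + \frac{128}{37}\right) \left(-297\right) = \left(- \frac{1056}{37}\right) \left(-297\right) = \frac{313632}{37}$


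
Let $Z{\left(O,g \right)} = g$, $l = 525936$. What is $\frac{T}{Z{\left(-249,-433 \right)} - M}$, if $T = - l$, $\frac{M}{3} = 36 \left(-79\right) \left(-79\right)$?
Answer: $\frac{525936}{674461} \approx 0.77979$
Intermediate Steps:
$M = 674028$ ($M = 3 \cdot 36 \left(-79\right) \left(-79\right) = 3 \left(\left(-2844\right) \left(-79\right)\right) = 3 \cdot 224676 = 674028$)
$T = -525936$ ($T = \left(-1\right) 525936 = -525936$)
$\frac{T}{Z{\left(-249,-433 \right)} - M} = - \frac{525936}{-433 - 674028} = - \frac{525936}{-674461} = \left(-525936\right) \left(- \frac{1}{674461}\right) = \frac{525936}{674461}$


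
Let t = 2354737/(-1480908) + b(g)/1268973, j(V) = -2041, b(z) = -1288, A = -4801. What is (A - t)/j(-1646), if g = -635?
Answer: 273309215488063/116227668422268 ≈ 2.3515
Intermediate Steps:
t = -90606214685/56946432348 (t = 2354737/(-1480908) - 1288/1268973 = 2354737*(-1/1480908) - 1288*1/1268973 = -214067/134628 - 1288/1268973 = -90606214685/56946432348 ≈ -1.5911)
(A - t)/j(-1646) = (-4801 - 1*(-90606214685/56946432348))/(-2041) = (-4801 + 90606214685/56946432348)*(-1/2041) = -273309215488063/56946432348*(-1/2041) = 273309215488063/116227668422268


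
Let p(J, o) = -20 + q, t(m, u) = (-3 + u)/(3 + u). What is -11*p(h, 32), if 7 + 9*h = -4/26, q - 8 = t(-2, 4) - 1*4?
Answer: 1221/7 ≈ 174.43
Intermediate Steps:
t(m, u) = (-3 + u)/(3 + u)
q = 29/7 (q = 8 + ((-3 + 4)/(3 + 4) - 1*4) = 8 + (1/7 - 4) = 8 + ((⅐)*1 - 4) = 8 + (⅐ - 4) = 8 - 27/7 = 29/7 ≈ 4.1429)
h = -31/39 (h = -7/9 + (-4/26)/9 = -7/9 + (-4*1/26)/9 = -7/9 + (⅑)*(-2/13) = -7/9 - 2/117 = -31/39 ≈ -0.79487)
p(J, o) = -111/7 (p(J, o) = -20 + 29/7 = -111/7)
-11*p(h, 32) = -11*(-111/7) = 1221/7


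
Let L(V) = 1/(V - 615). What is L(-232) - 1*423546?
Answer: -358743463/847 ≈ -4.2355e+5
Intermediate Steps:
L(V) = 1/(-615 + V)
L(-232) - 1*423546 = 1/(-615 - 232) - 1*423546 = 1/(-847) - 423546 = -1/847 - 423546 = -358743463/847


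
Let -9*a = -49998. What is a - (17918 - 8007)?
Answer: -13067/3 ≈ -4355.7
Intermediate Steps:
a = 16666/3 (a = -1/9*(-49998) = 16666/3 ≈ 5555.3)
a - (17918 - 8007) = 16666/3 - (17918 - 8007) = 16666/3 - 1*9911 = 16666/3 - 9911 = -13067/3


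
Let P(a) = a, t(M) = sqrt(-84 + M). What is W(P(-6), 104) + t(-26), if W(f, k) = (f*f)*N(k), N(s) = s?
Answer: 3744 + I*sqrt(110) ≈ 3744.0 + 10.488*I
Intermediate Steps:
W(f, k) = k*f**2 (W(f, k) = (f*f)*k = f**2*k = k*f**2)
W(P(-6), 104) + t(-26) = 104*(-6)**2 + sqrt(-84 - 26) = 104*36 + sqrt(-110) = 3744 + I*sqrt(110)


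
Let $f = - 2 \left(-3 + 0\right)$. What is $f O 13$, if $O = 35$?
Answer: $2730$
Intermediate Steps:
$f = 6$ ($f = \left(-2\right) \left(-3\right) = 6$)
$f O 13 = 6 \cdot 35 \cdot 13 = 210 \cdot 13 = 2730$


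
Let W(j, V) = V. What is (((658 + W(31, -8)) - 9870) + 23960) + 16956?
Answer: 31696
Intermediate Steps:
(((658 + W(31, -8)) - 9870) + 23960) + 16956 = (((658 - 8) - 9870) + 23960) + 16956 = ((650 - 9870) + 23960) + 16956 = (-9220 + 23960) + 16956 = 14740 + 16956 = 31696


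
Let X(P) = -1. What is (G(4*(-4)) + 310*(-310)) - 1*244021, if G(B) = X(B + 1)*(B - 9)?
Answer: -340096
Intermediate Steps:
G(B) = 9 - B (G(B) = -(B - 9) = -(-9 + B) = 9 - B)
(G(4*(-4)) + 310*(-310)) - 1*244021 = ((9 - 4*(-4)) + 310*(-310)) - 1*244021 = ((9 - 1*(-16)) - 96100) - 244021 = ((9 + 16) - 96100) - 244021 = (25 - 96100) - 244021 = -96075 - 244021 = -340096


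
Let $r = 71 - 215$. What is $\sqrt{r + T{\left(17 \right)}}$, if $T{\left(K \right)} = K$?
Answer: $i \sqrt{127} \approx 11.269 i$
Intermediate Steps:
$r = -144$
$\sqrt{r + T{\left(17 \right)}} = \sqrt{-144 + 17} = \sqrt{-127} = i \sqrt{127}$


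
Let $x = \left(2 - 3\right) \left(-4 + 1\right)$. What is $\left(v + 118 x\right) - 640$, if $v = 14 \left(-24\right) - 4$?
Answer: $-626$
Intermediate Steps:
$v = -340$ ($v = -336 - 4 = -340$)
$x = 3$ ($x = \left(-1\right) \left(-3\right) = 3$)
$\left(v + 118 x\right) - 640 = \left(-340 + 118 \cdot 3\right) - 640 = \left(-340 + 354\right) - 640 = 14 - 640 = -626$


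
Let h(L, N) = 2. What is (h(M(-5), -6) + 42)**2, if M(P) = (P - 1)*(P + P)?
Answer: 1936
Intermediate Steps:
M(P) = 2*P*(-1 + P) (M(P) = (-1 + P)*(2*P) = 2*P*(-1 + P))
(h(M(-5), -6) + 42)**2 = (2 + 42)**2 = 44**2 = 1936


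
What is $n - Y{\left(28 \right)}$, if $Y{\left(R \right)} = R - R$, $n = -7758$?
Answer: $-7758$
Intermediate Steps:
$Y{\left(R \right)} = 0$
$n - Y{\left(28 \right)} = -7758 - 0 = -7758 + 0 = -7758$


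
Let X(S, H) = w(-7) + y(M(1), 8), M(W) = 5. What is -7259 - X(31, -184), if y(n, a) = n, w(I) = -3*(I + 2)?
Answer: -7279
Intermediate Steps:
w(I) = -6 - 3*I (w(I) = -3*(2 + I) = -6 - 3*I)
X(S, H) = 20 (X(S, H) = (-6 - 3*(-7)) + 5 = (-6 + 21) + 5 = 15 + 5 = 20)
-7259 - X(31, -184) = -7259 - 1*20 = -7259 - 20 = -7279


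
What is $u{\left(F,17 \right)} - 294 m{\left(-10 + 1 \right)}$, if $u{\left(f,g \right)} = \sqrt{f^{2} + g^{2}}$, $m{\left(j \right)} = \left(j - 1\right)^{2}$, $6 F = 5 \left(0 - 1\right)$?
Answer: $-29400 + \frac{\sqrt{10429}}{6} \approx -29383.0$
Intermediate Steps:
$F = - \frac{5}{6}$ ($F = \frac{5 \left(0 - 1\right)}{6} = \frac{5 \left(-1\right)}{6} = \frac{1}{6} \left(-5\right) = - \frac{5}{6} \approx -0.83333$)
$m{\left(j \right)} = \left(-1 + j\right)^{2}$
$u{\left(F,17 \right)} - 294 m{\left(-10 + 1 \right)} = \sqrt{\left(- \frac{5}{6}\right)^{2} + 17^{2}} - 294 \left(-1 + \left(-10 + 1\right)\right)^{2} = \sqrt{\frac{25}{36} + 289} - 294 \left(-1 - 9\right)^{2} = \sqrt{\frac{10429}{36}} - 294 \left(-10\right)^{2} = \frac{\sqrt{10429}}{6} - 29400 = -29400 + \frac{\sqrt{10429}}{6}$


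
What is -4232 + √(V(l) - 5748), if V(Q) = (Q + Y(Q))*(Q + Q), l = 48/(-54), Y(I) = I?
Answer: -4232 + 2*I*√116333/9 ≈ -4232.0 + 75.795*I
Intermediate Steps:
l = -8/9 (l = 48*(-1/54) = -8/9 ≈ -0.88889)
V(Q) = 4*Q² (V(Q) = (Q + Q)*(Q + Q) = (2*Q)*(2*Q) = 4*Q²)
-4232 + √(V(l) - 5748) = -4232 + √(4*(-8/9)² - 5748) = -4232 + √(4*(64/81) - 5748) = -4232 + √(256/81 - 5748) = -4232 + √(-465332/81) = -4232 + 2*I*√116333/9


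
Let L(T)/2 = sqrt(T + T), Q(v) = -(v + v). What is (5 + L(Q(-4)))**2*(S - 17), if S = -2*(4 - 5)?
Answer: -2535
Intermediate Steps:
Q(v) = -2*v
L(T) = 2*sqrt(2)*sqrt(T) (L(T) = 2*sqrt(T + T) = 2*sqrt(2*T) = 2*(sqrt(2)*sqrt(T)) = 2*sqrt(2)*sqrt(T))
S = 2 (S = -2*(-1) = 2)
(5 + L(Q(-4)))**2*(S - 17) = (5 + 2*sqrt(2)*sqrt(-2*(-4)))**2*(2 - 17) = (5 + 2*sqrt(2)*sqrt(8))**2*(-15) = (5 + 2*sqrt(2)*(2*sqrt(2)))**2*(-15) = (5 + 8)**2*(-15) = 13**2*(-15) = 169*(-15) = -2535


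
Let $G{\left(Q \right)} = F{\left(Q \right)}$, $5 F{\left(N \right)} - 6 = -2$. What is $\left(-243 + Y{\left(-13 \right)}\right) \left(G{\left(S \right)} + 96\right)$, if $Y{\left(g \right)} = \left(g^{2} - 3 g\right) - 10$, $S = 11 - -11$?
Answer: $-4356$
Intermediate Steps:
$F{\left(N \right)} = \frac{4}{5}$ ($F{\left(N \right)} = \frac{6}{5} + \frac{1}{5} \left(-2\right) = \frac{6}{5} - \frac{2}{5} = \frac{4}{5}$)
$S = 22$ ($S = 11 + 11 = 22$)
$Y{\left(g \right)} = -10 + g^{2} - 3 g$
$G{\left(Q \right)} = \frac{4}{5}$
$\left(-243 + Y{\left(-13 \right)}\right) \left(G{\left(S \right)} + 96\right) = \left(-243 - \left(-29 - 169\right)\right) \left(\frac{4}{5} + 96\right) = \left(-243 + \left(-10 + 169 + 39\right)\right) \frac{484}{5} = \left(-243 + 198\right) \frac{484}{5} = \left(-45\right) \frac{484}{5} = -4356$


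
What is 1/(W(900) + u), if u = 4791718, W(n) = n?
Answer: 1/4792618 ≈ 2.0865e-7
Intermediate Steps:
1/(W(900) + u) = 1/(900 + 4791718) = 1/4792618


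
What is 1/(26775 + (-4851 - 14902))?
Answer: 1/7022 ≈ 0.00014241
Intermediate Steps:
1/(26775 + (-4851 - 14902)) = 1/(26775 - 19753) = 1/7022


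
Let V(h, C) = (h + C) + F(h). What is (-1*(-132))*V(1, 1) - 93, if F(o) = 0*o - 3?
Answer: -225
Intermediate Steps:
F(o) = -3 (F(o) = 0 - 3 = -3)
V(h, C) = -3 + C + h (V(h, C) = (h + C) - 3 = (C + h) - 3 = -3 + C + h)
(-1*(-132))*V(1, 1) - 93 = (-1*(-132))*(-3 + 1 + 1) - 93 = 132*(-1) - 93 = -132 - 93 = -225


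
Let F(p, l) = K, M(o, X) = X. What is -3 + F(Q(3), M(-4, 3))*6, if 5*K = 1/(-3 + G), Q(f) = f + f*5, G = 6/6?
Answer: -18/5 ≈ -3.6000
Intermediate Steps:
G = 1 (G = 6*(⅙) = 1)
Q(f) = 6*f (Q(f) = f + 5*f = 6*f)
K = -⅒ (K = 1/(5*(-3 + 1)) = (⅕)/(-2) = (⅕)*(-½) = -⅒ ≈ -0.10000)
F(p, l) = -⅒
-3 + F(Q(3), M(-4, 3))*6 = -3 - ⅒*6 = -3 - ⅗ = -18/5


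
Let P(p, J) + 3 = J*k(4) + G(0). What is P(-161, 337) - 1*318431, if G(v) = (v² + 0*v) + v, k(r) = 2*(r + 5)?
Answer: -312368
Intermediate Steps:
k(r) = 10 + 2*r (k(r) = 2*(5 + r) = 10 + 2*r)
G(v) = v + v² (G(v) = (v² + 0) + v = v² + v = v + v²)
P(p, J) = -3 + 18*J (P(p, J) = -3 + (J*(10 + 2*4) + 0*(1 + 0)) = -3 + (J*(10 + 8) + 0*1) = -3 + (J*18 + 0) = -3 + (18*J + 0) = -3 + 18*J)
P(-161, 337) - 1*318431 = (-3 + 18*337) - 1*318431 = (-3 + 6066) - 318431 = 6063 - 318431 = -312368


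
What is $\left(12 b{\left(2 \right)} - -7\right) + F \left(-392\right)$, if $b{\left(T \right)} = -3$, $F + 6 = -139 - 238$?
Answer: $150107$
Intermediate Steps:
$F = -383$ ($F = -6 - 377 = -383$)
$\left(12 b{\left(2 \right)} - -7\right) + F \left(-392\right) = \left(12 \left(-3\right) - -7\right) - -150136 = \left(-36 + 7\right) + 150136 = -29 + 150136 = 150107$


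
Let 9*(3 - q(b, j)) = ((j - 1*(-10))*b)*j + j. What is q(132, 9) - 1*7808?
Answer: -10314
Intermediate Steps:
q(b, j) = 3 - j/9 - b*j*(10 + j)/9 (q(b, j) = 3 - (((j - 1*(-10))*b)*j + j)/9 = 3 - (((j + 10)*b)*j + j)/9 = 3 - (((10 + j)*b)*j + j)/9 = 3 - ((b*(10 + j))*j + j)/9 = 3 - (b*j*(10 + j) + j)/9 = 3 - (j + b*j*(10 + j))/9 = 3 + (-j/9 - b*j*(10 + j)/9) = 3 - j/9 - b*j*(10 + j)/9)
q(132, 9) - 1*7808 = (3 - 1/9*9 - 10/9*132*9 - 1/9*132*9**2) - 1*7808 = (3 - 1 - 1320 - 1/9*132*81) - 7808 = (3 - 1 - 1320 - 1188) - 7808 = -2506 - 7808 = -10314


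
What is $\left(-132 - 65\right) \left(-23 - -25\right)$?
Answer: $-394$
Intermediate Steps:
$\left(-132 - 65\right) \left(-23 - -25\right) = - 197 \left(-23 + 25\right) = \left(-197\right) 2 = -394$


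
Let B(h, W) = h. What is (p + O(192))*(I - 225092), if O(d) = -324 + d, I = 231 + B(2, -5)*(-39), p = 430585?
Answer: -96825667367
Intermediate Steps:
I = 153 (I = 231 + 2*(-39) = 231 - 78 = 153)
(p + O(192))*(I - 225092) = (430585 + (-324 + 192))*(153 - 225092) = (430585 - 132)*(-224939) = 430453*(-224939) = -96825667367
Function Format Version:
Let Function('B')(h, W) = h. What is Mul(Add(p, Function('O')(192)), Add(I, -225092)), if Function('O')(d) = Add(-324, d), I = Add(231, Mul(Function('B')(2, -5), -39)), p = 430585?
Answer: -96825667367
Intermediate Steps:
I = 153 (I = Add(231, Mul(2, -39)) = Add(231, -78) = 153)
Mul(Add(p, Function('O')(192)), Add(I, -225092)) = Mul(Add(430585, Add(-324, 192)), Add(153, -225092)) = Mul(Add(430585, -132), -224939) = Mul(430453, -224939) = -96825667367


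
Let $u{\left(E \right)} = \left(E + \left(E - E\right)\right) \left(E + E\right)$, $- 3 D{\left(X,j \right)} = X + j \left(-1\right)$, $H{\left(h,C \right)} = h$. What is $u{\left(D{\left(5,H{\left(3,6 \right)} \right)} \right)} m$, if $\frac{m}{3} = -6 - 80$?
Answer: $- \frac{688}{3} \approx -229.33$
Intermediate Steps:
$D{\left(X,j \right)} = - \frac{X}{3} + \frac{j}{3}$ ($D{\left(X,j \right)} = - \frac{X + j \left(-1\right)}{3} = - \frac{X - j}{3} = - \frac{X}{3} + \frac{j}{3}$)
$u{\left(E \right)} = 2 E^{2}$ ($u{\left(E \right)} = \left(E + 0\right) 2 E = E 2 E = 2 E^{2}$)
$m = -258$ ($m = 3 \left(-6 - 80\right) = 3 \left(-86\right) = -258$)
$u{\left(D{\left(5,H{\left(3,6 \right)} \right)} \right)} m = 2 \left(\left(- \frac{1}{3}\right) 5 + \frac{1}{3} \cdot 3\right)^{2} \left(-258\right) = 2 \left(- \frac{5}{3} + 1\right)^{2} \left(-258\right) = 2 \left(- \frac{2}{3}\right)^{2} \left(-258\right) = 2 \cdot \frac{4}{9} \left(-258\right) = \frac{8}{9} \left(-258\right) = - \frac{688}{3}$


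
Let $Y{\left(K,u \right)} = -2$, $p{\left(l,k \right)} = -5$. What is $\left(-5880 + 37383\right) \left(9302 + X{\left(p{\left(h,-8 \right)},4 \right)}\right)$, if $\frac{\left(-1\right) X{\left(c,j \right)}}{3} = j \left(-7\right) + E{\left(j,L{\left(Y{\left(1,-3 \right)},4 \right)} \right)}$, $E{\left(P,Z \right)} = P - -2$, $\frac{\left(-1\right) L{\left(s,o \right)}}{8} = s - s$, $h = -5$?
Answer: $295120104$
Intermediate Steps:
$L{\left(s,o \right)} = 0$ ($L{\left(s,o \right)} = - 8 \left(s - s\right) = \left(-8\right) 0 = 0$)
$E{\left(P,Z \right)} = 2 + P$ ($E{\left(P,Z \right)} = P + 2 = 2 + P$)
$X{\left(c,j \right)} = -6 + 18 j$ ($X{\left(c,j \right)} = - 3 \left(j \left(-7\right) + \left(2 + j\right)\right) = - 3 \left(- 7 j + \left(2 + j\right)\right) = - 3 \left(2 - 6 j\right) = -6 + 18 j$)
$\left(-5880 + 37383\right) \left(9302 + X{\left(p{\left(h,-8 \right)},4 \right)}\right) = \left(-5880 + 37383\right) \left(9302 + \left(-6 + 18 \cdot 4\right)\right) = 31503 \left(9302 + \left(-6 + 72\right)\right) = 31503 \left(9302 + 66\right) = 31503 \cdot 9368 = 295120104$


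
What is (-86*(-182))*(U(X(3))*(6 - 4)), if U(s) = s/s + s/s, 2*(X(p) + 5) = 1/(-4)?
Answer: 62608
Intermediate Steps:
X(p) = -41/8 (X(p) = -5 + (½)/(-4) = -5 + (½)*(-¼) = -5 - ⅛ = -41/8)
U(s) = 2 (U(s) = 1 + 1 = 2)
(-86*(-182))*(U(X(3))*(6 - 4)) = (-86*(-182))*(2*(6 - 4)) = 15652*(2*2) = 15652*4 = 62608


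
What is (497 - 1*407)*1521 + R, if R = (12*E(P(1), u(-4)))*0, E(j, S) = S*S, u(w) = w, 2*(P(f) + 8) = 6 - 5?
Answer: 136890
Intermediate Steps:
P(f) = -15/2 (P(f) = -8 + (6 - 5)/2 = -8 + (1/2)*1 = -8 + 1/2 = -15/2)
E(j, S) = S**2
R = 0 (R = (12*(-4)**2)*0 = (12*16)*0 = 192*0 = 0)
(497 - 1*407)*1521 + R = (497 - 1*407)*1521 + 0 = (497 - 407)*1521 + 0 = 90*1521 + 0 = 136890 + 0 = 136890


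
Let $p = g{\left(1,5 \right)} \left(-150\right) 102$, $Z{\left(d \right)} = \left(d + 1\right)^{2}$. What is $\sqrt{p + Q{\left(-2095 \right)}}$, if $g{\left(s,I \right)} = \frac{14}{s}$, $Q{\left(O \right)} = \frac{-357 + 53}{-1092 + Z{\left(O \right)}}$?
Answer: $\frac{i \sqrt{251240643038139}}{34248} \approx 462.82 i$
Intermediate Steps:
$Z{\left(d \right)} = \left(1 + d\right)^{2}$
$Q{\left(O \right)} = - \frac{304}{-1092 + \left(1 + O\right)^{2}}$ ($Q{\left(O \right)} = \frac{-357 + 53}{-1092 + \left(1 + O\right)^{2}} = - \frac{304}{-1092 + \left(1 + O\right)^{2}}$)
$p = -214200$ ($p = \frac{14}{1} \left(-150\right) 102 = 14 \cdot 1 \left(-150\right) 102 = 14 \left(-150\right) 102 = \left(-2100\right) 102 = -214200$)
$\sqrt{p + Q{\left(-2095 \right)}} = \sqrt{-214200 - \frac{304}{-1092 + \left(1 - 2095\right)^{2}}} = \sqrt{-214200 - \frac{304}{-1092 + \left(-2094\right)^{2}}} = \sqrt{-214200 - \frac{304}{-1092 + 4384836}} = \sqrt{-214200 - \frac{304}{4383744}} = \sqrt{-214200 - \frac{19}{273984}} = \sqrt{- \frac{58687372819}{273984}} = \frac{i \sqrt{251240643038139}}{34248}$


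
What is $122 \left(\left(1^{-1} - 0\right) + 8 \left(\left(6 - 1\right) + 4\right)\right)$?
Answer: $8906$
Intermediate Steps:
$122 \left(\left(1^{-1} - 0\right) + 8 \left(\left(6 - 1\right) + 4\right)\right) = 122 \left(\left(1 + 0\right) + 8 \left(5 + 4\right)\right) = 122 \left(1 + 8 \cdot 9\right) = 122 \left(1 + 72\right) = 122 \cdot 73 = 8906$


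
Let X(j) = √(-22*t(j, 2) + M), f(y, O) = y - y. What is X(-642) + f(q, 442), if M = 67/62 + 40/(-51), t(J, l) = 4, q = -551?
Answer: I*√876882678/3162 ≈ 9.365*I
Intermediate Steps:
M = 937/3162 (M = 67*(1/62) + 40*(-1/51) = 67/62 - 40/51 = 937/3162 ≈ 0.29633)
f(y, O) = 0
X(j) = I*√876882678/3162 (X(j) = √(-22*4 + 937/3162) = √(-88 + 937/3162) = √(-277319/3162) = I*√876882678/3162)
X(-642) + f(q, 442) = I*√876882678/3162 + 0 = I*√876882678/3162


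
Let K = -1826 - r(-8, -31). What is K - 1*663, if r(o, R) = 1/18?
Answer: -44803/18 ≈ -2489.1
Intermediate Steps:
r(o, R) = 1/18
K = -32869/18 (K = -1826 - 1*1/18 = -1826 - 1/18 = -32869/18 ≈ -1826.1)
K - 1*663 = -32869/18 - 1*663 = -32869/18 - 663 = -44803/18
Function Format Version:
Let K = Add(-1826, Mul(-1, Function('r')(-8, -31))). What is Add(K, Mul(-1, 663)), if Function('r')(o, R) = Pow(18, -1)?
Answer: Rational(-44803, 18) ≈ -2489.1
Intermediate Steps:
Function('r')(o, R) = Rational(1, 18)
K = Rational(-32869, 18) (K = Add(-1826, Mul(-1, Rational(1, 18))) = Add(-1826, Rational(-1, 18)) = Rational(-32869, 18) ≈ -1826.1)
Add(K, Mul(-1, 663)) = Add(Rational(-32869, 18), Mul(-1, 663)) = Add(Rational(-32869, 18), -663) = Rational(-44803, 18)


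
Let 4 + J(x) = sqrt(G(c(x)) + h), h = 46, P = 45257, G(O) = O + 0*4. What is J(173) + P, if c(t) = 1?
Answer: 45253 + sqrt(47) ≈ 45260.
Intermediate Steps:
G(O) = O (G(O) = O + 0 = O)
J(x) = -4 + sqrt(47) (J(x) = -4 + sqrt(1 + 46) = -4 + sqrt(47))
J(173) + P = (-4 + sqrt(47)) + 45257 = 45253 + sqrt(47)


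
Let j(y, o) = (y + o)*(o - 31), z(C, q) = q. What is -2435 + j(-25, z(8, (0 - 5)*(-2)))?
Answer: -2120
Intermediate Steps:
j(y, o) = (-31 + o)*(o + y) (j(y, o) = (o + y)*(-31 + o) = (-31 + o)*(o + y))
-2435 + j(-25, z(8, (0 - 5)*(-2))) = -2435 + (((0 - 5)*(-2))**2 - 31*(0 - 5)*(-2) - 31*(-25) + ((0 - 5)*(-2))*(-25)) = -2435 + ((-5*(-2))**2 - (-155)*(-2) + 775 - 5*(-2)*(-25)) = -2435 + (10**2 - 31*10 + 775 + 10*(-25)) = -2435 + (100 - 310 + 775 - 250) = -2435 + 315 = -2120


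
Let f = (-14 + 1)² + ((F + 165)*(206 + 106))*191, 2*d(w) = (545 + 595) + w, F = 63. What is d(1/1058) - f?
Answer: -28749192699/2116 ≈ -1.3587e+7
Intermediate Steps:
d(w) = 570 + w/2 (d(w) = ((545 + 595) + w)/2 = (1140 + w)/2 = 570 + w/2)
f = 13587145 (f = (-14 + 1)² + ((63 + 165)*(206 + 106))*191 = (-13)² + (228*312)*191 = 169 + 71136*191 = 169 + 13586976 = 13587145)
d(1/1058) - f = (570 + (½)/1058) - 1*13587145 = (570 + (½)*(1/1058)) - 13587145 = (570 + 1/2116) - 13587145 = 1206121/2116 - 13587145 = -28749192699/2116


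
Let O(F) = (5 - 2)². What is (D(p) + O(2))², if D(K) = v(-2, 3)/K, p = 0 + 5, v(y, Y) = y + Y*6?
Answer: 3721/25 ≈ 148.84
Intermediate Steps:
O(F) = 9 (O(F) = 3² = 9)
v(y, Y) = y + 6*Y
p = 5
D(K) = 16/K (D(K) = (-2 + 6*3)/K = (-2 + 18)/K = 16/K)
(D(p) + O(2))² = (16/5 + 9)² = (61/5)² = 3721/25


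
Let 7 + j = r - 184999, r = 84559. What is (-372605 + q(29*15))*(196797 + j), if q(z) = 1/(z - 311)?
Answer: -2225830440325/62 ≈ -3.5900e+10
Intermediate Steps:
j = -100447 (j = -7 + (84559 - 184999) = -7 - 100440 = -100447)
q(z) = 1/(-311 + z)
(-372605 + q(29*15))*(196797 + j) = (-372605 + 1/(-311 + 29*15))*(196797 - 100447) = (-372605 + 1/(-311 + 435))*96350 = (-372605 + 1/124)*96350 = -46203019/124*96350 = -2225830440325/62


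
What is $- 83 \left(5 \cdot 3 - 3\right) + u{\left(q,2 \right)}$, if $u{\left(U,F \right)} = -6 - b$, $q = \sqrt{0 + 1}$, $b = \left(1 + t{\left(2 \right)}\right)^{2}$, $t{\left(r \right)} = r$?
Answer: $-1011$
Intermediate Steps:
$b = 9$ ($b = \left(1 + 2\right)^{2} = 3^{2} = 9$)
$q = 1$ ($q = \sqrt{1} = 1$)
$u{\left(U,F \right)} = -15$ ($u{\left(U,F \right)} = -6 - 9 = -15$)
$- 83 \left(5 \cdot 3 - 3\right) + u{\left(q,2 \right)} = - 83 \left(5 \cdot 3 - 3\right) - 15 = - 83 \left(15 - 3\right) - 15 = \left(-83\right) 12 - 15 = -996 - 15 = -1011$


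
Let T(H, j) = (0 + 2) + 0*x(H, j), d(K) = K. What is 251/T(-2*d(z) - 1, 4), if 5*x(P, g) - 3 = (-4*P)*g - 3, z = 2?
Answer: 251/2 ≈ 125.50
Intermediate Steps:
x(P, g) = -4*P*g/5 (x(P, g) = 3/5 + ((-4*P)*g - 3)/5 = 3/5 + (-4*P*g - 3)/5 = 3/5 + (-3 - 4*P*g)/5 = 3/5 + (-3/5 - 4*P*g/5) = -4*P*g/5)
T(H, j) = 2 (T(H, j) = (0 + 2) + 0*(-4*H*j/5) = 2 + 0 = 2)
251/T(-2*d(z) - 1, 4) = 251/2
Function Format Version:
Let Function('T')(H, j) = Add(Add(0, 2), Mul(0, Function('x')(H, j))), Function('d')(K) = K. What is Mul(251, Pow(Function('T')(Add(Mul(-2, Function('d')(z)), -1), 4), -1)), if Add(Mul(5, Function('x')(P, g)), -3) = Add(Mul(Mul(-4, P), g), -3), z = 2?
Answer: Rational(251, 2) ≈ 125.50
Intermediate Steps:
Function('x')(P, g) = Mul(Rational(-4, 5), P, g) (Function('x')(P, g) = Add(Rational(3, 5), Mul(Rational(1, 5), Add(Mul(Mul(-4, P), g), -3))) = Add(Rational(3, 5), Mul(Rational(1, 5), Add(Mul(-4, P, g), -3))) = Add(Rational(3, 5), Mul(Rational(1, 5), Add(-3, Mul(-4, P, g)))) = Add(Rational(3, 5), Add(Rational(-3, 5), Mul(Rational(-4, 5), P, g))) = Mul(Rational(-4, 5), P, g))
Function('T')(H, j) = 2 (Function('T')(H, j) = Add(Add(0, 2), Mul(0, Mul(Rational(-4, 5), H, j))) = Add(2, 0) = 2)
Mul(251, Pow(Function('T')(Add(Mul(-2, Function('d')(z)), -1), 4), -1)) = Mul(251, Pow(2, -1)) = Mul(251, Rational(1, 2)) = Rational(251, 2)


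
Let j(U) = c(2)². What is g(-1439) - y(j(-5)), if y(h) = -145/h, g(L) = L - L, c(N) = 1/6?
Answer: 5220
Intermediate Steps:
c(N) = ⅙
j(U) = 1/36 (j(U) = (⅙)² = 1/36)
g(L) = 0
g(-1439) - y(j(-5)) = 0 - (-145)/1/36 = 0 - (-145)*36 = 0 - 1*(-5220) = 0 + 5220 = 5220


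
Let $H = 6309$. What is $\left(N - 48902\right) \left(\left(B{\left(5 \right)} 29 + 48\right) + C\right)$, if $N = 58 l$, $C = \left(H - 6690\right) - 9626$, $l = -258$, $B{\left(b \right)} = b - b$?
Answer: $636041494$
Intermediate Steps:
$B{\left(b \right)} = 0$
$C = -10007$ ($C = \left(6309 - 6690\right) - 9626 = -381 - 9626 = -10007$)
$N = -14964$ ($N = 58 \left(-258\right) = -14964$)
$\left(N - 48902\right) \left(\left(B{\left(5 \right)} 29 + 48\right) + C\right) = \left(-14964 - 48902\right) \left(\left(0 \cdot 29 + 48\right) - 10007\right) = - 63866 \left(\left(0 + 48\right) - 10007\right) = - 63866 \left(48 - 10007\right) = \left(-63866\right) \left(-9959\right) = 636041494$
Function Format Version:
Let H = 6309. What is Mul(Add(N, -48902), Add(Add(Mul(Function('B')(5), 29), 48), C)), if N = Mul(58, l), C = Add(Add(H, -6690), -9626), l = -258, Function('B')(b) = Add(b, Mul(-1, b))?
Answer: 636041494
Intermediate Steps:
Function('B')(b) = 0
C = -10007 (C = Add(Add(6309, -6690), -9626) = Add(-381, -9626) = -10007)
N = -14964 (N = Mul(58, -258) = -14964)
Mul(Add(N, -48902), Add(Add(Mul(Function('B')(5), 29), 48), C)) = Mul(Add(-14964, -48902), Add(Add(Mul(0, 29), 48), -10007)) = Mul(-63866, Add(Add(0, 48), -10007)) = Mul(-63866, Add(48, -10007)) = Mul(-63866, -9959) = 636041494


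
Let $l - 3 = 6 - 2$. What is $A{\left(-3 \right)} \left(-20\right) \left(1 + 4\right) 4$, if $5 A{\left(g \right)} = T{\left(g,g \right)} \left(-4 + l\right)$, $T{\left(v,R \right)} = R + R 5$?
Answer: $4320$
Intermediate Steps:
$T{\left(v,R \right)} = 6 R$ ($T{\left(v,R \right)} = R + 5 R = 6 R$)
$l = 7$ ($l = 3 + \left(6 - 2\right) = 3 + 4 = 7$)
$A{\left(g \right)} = \frac{18 g}{5}$ ($A{\left(g \right)} = \frac{6 g \left(-4 + 7\right)}{5} = \frac{6 g 3}{5} = \frac{18 g}{5}$)
$A{\left(-3 \right)} \left(-20\right) \left(1 + 4\right) 4 = \frac{18}{5} \left(-3\right) \left(-20\right) \left(1 + 4\right) 4 = \left(- \frac{54}{5}\right) \left(-20\right) 5 \cdot 4 = 216 \cdot 20 = 4320$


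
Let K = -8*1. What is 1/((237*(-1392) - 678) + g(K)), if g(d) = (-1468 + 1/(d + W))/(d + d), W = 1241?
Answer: -19728/6519911653 ≈ -3.0258e-6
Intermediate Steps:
K = -8
g(d) = (-1468 + 1/(1241 + d))/(2*d) (g(d) = (-1468 + 1/(d + 1241))/(d + d) = (-1468 + 1/(1241 + d))/((2*d)) = (-1468 + 1/(1241 + d))*(1/(2*d)) = (-1468 + 1/(1241 + d))/(2*d))
1/((237*(-1392) - 678) + g(K)) = 1/((237*(-1392) - 678) + (½)*(-1821787 - 1468*(-8))/(-8*(1241 - 8))) = 1/((-329904 - 678) + (½)*(-⅛)*(-1821787 + 11744)/1233) = 1/(-330582 + (½)*(-⅛)*(1/1233)*(-1810043)) = 1/(-330582 + 1810043/19728) = 1/(-6519911653/19728) = -19728/6519911653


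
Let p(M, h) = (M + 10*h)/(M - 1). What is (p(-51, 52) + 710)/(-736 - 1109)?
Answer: -36451/95940 ≈ -0.37994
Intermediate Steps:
p(M, h) = (M + 10*h)/(-1 + M)
(p(-51, 52) + 710)/(-736 - 1109) = ((-51 + 10*52)/(-1 - 51) + 710)/(-736 - 1109) = ((-51 + 520)/(-52) + 710)/(-1845) = (-1/52*469 + 710)*(-1/1845) = (-469/52 + 710)*(-1/1845) = (36451/52)*(-1/1845) = -36451/95940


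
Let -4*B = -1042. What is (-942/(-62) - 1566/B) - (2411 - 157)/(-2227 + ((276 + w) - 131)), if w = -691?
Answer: 447637481/44786723 ≈ 9.9949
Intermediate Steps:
B = 521/2 (B = -1/4*(-1042) = 521/2 ≈ 260.50)
(-942/(-62) - 1566/B) - (2411 - 157)/(-2227 + ((276 + w) - 131)) = (-942/(-62) - 1566/521/2) - (2411 - 157)/(-2227 + ((276 - 691) - 131)) = (-942*(-1/62) - 1566*2/521) - 2254/(-2227 + (-415 - 131)) = (471/31 - 3132/521) - 2254/(-2227 - 546) = 148299/16151 - 2254/(-2773) = 148299/16151 - 2254*(-1)/2773 = 148299/16151 - 1*(-2254/2773) = 148299/16151 + 2254/2773 = 447637481/44786723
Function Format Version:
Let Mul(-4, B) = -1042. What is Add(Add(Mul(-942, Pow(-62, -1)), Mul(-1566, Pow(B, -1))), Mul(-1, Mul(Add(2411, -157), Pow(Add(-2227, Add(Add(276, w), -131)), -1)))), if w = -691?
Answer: Rational(447637481, 44786723) ≈ 9.9949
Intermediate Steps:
B = Rational(521, 2) (B = Mul(Rational(-1, 4), -1042) = Rational(521, 2) ≈ 260.50)
Add(Add(Mul(-942, Pow(-62, -1)), Mul(-1566, Pow(B, -1))), Mul(-1, Mul(Add(2411, -157), Pow(Add(-2227, Add(Add(276, w), -131)), -1)))) = Add(Add(Mul(-942, Pow(-62, -1)), Mul(-1566, Pow(Rational(521, 2), -1))), Mul(-1, Mul(Add(2411, -157), Pow(Add(-2227, Add(Add(276, -691), -131)), -1)))) = Add(Add(Mul(-942, Rational(-1, 62)), Mul(-1566, Rational(2, 521))), Mul(-1, Mul(2254, Pow(Add(-2227, Add(-415, -131)), -1)))) = Add(Add(Rational(471, 31), Rational(-3132, 521)), Mul(-1, Mul(2254, Pow(Add(-2227, -546), -1)))) = Add(Rational(148299, 16151), Mul(-1, Mul(2254, Pow(-2773, -1)))) = Add(Rational(148299, 16151), Mul(-1, Mul(2254, Rational(-1, 2773)))) = Add(Rational(148299, 16151), Mul(-1, Rational(-2254, 2773))) = Add(Rational(148299, 16151), Rational(2254, 2773)) = Rational(447637481, 44786723)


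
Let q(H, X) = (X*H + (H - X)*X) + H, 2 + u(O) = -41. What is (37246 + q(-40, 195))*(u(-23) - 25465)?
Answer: 418815852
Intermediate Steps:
u(O) = -43 (u(O) = -2 - 41 = -43)
q(H, X) = H + H*X + X*(H - X) (q(H, X) = (H*X + X*(H - X)) + H = H + H*X + X*(H - X))
(37246 + q(-40, 195))*(u(-23) - 25465) = (37246 + (-40 - 1*195² + 2*(-40)*195))*(-43 - 25465) = (37246 + (-40 - 1*38025 - 15600))*(-25508) = (37246 + (-40 - 38025 - 15600))*(-25508) = (37246 - 53665)*(-25508) = -16419*(-25508) = 418815852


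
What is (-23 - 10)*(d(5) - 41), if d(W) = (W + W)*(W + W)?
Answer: -1947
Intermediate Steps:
d(W) = 4*W**2 (d(W) = (2*W)*(2*W) = 4*W**2)
(-23 - 10)*(d(5) - 41) = (-23 - 10)*(4*5**2 - 41) = -33*(4*25 - 41) = -33*(100 - 41) = -33*59 = -1947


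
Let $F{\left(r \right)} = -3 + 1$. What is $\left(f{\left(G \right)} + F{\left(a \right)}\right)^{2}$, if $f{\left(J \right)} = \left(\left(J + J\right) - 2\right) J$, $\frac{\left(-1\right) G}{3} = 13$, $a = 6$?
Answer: $9721924$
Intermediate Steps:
$F{\left(r \right)} = -2$
$G = -39$ ($G = \left(-3\right) 13 = -39$)
$f{\left(J \right)} = J \left(-2 + 2 J\right)$ ($f{\left(J \right)} = \left(2 J - 2\right) J = \left(-2 + 2 J\right) J = J \left(-2 + 2 J\right)$)
$\left(f{\left(G \right)} + F{\left(a \right)}\right)^{2} = \left(2 \left(-39\right) \left(-1 - 39\right) - 2\right)^{2} = \left(2 \left(-39\right) \left(-40\right) - 2\right)^{2} = \left(3120 - 2\right)^{2} = 3118^{2} = 9721924$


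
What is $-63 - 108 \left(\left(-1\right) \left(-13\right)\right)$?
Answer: $-1467$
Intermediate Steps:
$-63 - 108 \left(\left(-1\right) \left(-13\right)\right) = -63 - 1404 = -1467$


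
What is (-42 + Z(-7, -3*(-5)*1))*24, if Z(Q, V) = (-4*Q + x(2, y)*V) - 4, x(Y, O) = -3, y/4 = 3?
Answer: -1512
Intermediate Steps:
y = 12 (y = 4*3 = 12)
Z(Q, V) = -4 - 4*Q - 3*V (Z(Q, V) = (-4*Q - 3*V) - 4 = -4 - 4*Q - 3*V)
(-42 + Z(-7, -3*(-5)*1))*24 = (-42 + (-4 - 4*(-7) - 3*(-3*(-5))))*24 = (-42 + (-4 + 28 - 45))*24 = (-42 - 21)*24 = -63*24 = -1512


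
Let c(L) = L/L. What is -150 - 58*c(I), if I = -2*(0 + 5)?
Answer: -208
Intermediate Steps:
I = -10 (I = -2*5 = -10)
c(L) = 1
-150 - 58*c(I) = -150 - 58*1 = -150 - 58 = -208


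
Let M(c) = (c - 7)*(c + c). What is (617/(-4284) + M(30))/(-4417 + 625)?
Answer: -5911303/16244928 ≈ -0.36389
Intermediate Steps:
M(c) = 2*c*(-7 + c) (M(c) = (-7 + c)*(2*c) = 2*c*(-7 + c))
(617/(-4284) + M(30))/(-4417 + 625) = (617/(-4284) + 2*30*(-7 + 30))/(-4417 + 625) = (617*(-1/4284) + 2*30*23)/(-3792) = (-617/4284 + 1380)*(-1/3792) = (5911303/4284)*(-1/3792) = -5911303/16244928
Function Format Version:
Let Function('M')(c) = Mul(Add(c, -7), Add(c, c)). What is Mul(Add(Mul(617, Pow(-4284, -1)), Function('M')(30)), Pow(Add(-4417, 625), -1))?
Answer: Rational(-5911303, 16244928) ≈ -0.36389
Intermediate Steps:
Function('M')(c) = Mul(2, c, Add(-7, c)) (Function('M')(c) = Mul(Add(-7, c), Mul(2, c)) = Mul(2, c, Add(-7, c)))
Mul(Add(Mul(617, Pow(-4284, -1)), Function('M')(30)), Pow(Add(-4417, 625), -1)) = Mul(Add(Mul(617, Pow(-4284, -1)), Mul(2, 30, Add(-7, 30))), Pow(Add(-4417, 625), -1)) = Mul(Add(Mul(617, Rational(-1, 4284)), Mul(2, 30, 23)), Pow(-3792, -1)) = Mul(Add(Rational(-617, 4284), 1380), Rational(-1, 3792)) = Mul(Rational(5911303, 4284), Rational(-1, 3792)) = Rational(-5911303, 16244928)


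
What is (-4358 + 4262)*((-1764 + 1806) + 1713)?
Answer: -168480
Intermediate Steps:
(-4358 + 4262)*((-1764 + 1806) + 1713) = -96*(42 + 1713) = -96*1755 = -168480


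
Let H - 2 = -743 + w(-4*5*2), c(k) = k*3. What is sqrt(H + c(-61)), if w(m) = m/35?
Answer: 2*I*sqrt(11333)/7 ≈ 30.416*I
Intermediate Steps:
c(k) = 3*k
w(m) = m/35 (w(m) = m*(1/35) = m/35)
H = -5195/7 (H = 2 + (-743 + (-4*5*2)/35) = 2 + (-743 + (-20*2)/35) = 2 + (-743 + (1/35)*(-40)) = 2 + (-743 - 8/7) = 2 - 5209/7 = -5195/7 ≈ -742.14)
sqrt(H + c(-61)) = sqrt(-5195/7 + 3*(-61)) = sqrt(-5195/7 - 183) = sqrt(-6476/7) = 2*I*sqrt(11333)/7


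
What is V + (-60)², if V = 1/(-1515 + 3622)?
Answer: 7585201/2107 ≈ 3600.0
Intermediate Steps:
V = 1/2107 ≈ 0.00047461
V + (-60)² = 1/2107 + (-60)² = 1/2107 + 3600 = 7585201/2107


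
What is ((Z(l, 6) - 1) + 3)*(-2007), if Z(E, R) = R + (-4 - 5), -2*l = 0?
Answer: 2007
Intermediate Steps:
l = 0 (l = -1/2*0 = 0)
Z(E, R) = -9 + R (Z(E, R) = R - 9 = -9 + R)
((Z(l, 6) - 1) + 3)*(-2007) = (((-9 + 6) - 1) + 3)*(-2007) = ((-3 - 1) + 3)*(-2007) = (-4 + 3)*(-2007) = -1*(-2007) = 2007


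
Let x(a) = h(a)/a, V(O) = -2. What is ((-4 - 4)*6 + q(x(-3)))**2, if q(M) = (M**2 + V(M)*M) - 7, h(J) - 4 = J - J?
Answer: 207025/81 ≈ 2555.9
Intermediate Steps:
h(J) = 4 (h(J) = 4 + (J - J) = 4 + 0 = 4)
x(a) = 4/a
q(M) = -7 + M**2 - 2*M (q(M) = (M**2 - 2*M) - 7 = -7 + M**2 - 2*M)
((-4 - 4)*6 + q(x(-3)))**2 = ((-4 - 4)*6 + (-7 + (4/(-3))**2 - 8/(-3)))**2 = (-8*6 + (-7 + (4*(-1/3))**2 - 8*(-1)/3))**2 = (-48 + (-7 + (-4/3)**2 - 2*(-4/3)))**2 = (-48 + (-7 + 16/9 + 8/3))**2 = (-48 - 23/9)**2 = (-455/9)**2 = 207025/81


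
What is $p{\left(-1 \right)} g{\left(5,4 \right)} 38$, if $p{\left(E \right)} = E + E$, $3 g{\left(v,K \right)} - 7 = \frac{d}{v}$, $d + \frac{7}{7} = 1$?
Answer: $- \frac{532}{3} \approx -177.33$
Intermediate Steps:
$d = 0$ ($d = -1 + 1 = 0$)
$g{\left(v,K \right)} = \frac{7}{3}$ ($g{\left(v,K \right)} = \frac{7}{3} + \frac{0 \frac{1}{v}}{3} = \frac{7}{3} + \frac{1}{3} \cdot 0 = \frac{7}{3} + 0 = \frac{7}{3}$)
$p{\left(E \right)} = 2 E$
$p{\left(-1 \right)} g{\left(5,4 \right)} 38 = 2 \left(-1\right) \frac{7}{3} \cdot 38 = \left(-2\right) \frac{7}{3} \cdot 38 = \left(- \frac{14}{3}\right) 38 = - \frac{532}{3}$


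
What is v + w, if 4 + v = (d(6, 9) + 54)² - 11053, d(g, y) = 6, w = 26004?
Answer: 18547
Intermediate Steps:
v = -7457 (v = -4 + ((6 + 54)² - 11053) = -4 + (60² - 11053) = -4 + (3600 - 11053) = -4 - 7453 = -7457)
v + w = -7457 + 26004 = 18547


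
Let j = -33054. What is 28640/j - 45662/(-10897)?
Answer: 35212402/10593807 ≈ 3.3239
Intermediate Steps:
28640/j - 45662/(-10897) = 28640/(-33054) - 45662/(-10897) = 28640*(-1/33054) - 45662*(-1/10897) = -14320/16527 + 2686/641 = 35212402/10593807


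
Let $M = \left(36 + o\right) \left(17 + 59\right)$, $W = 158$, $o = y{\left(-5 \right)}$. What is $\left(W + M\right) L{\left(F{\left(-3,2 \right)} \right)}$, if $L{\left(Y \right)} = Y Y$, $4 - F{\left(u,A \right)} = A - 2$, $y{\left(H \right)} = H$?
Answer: $40224$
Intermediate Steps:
$o = -5$
$F{\left(u,A \right)} = 6 - A$ ($F{\left(u,A \right)} = 4 - \left(A - 2\right) = 4 - \left(-2 + A\right) = 6 - A$)
$L{\left(Y \right)} = Y^{2}$
$M = 2356$ ($M = \left(36 - 5\right) \left(17 + 59\right) = 31 \cdot 76 = 2356$)
$\left(W + M\right) L{\left(F{\left(-3,2 \right)} \right)} = \left(158 + 2356\right) \left(6 - 2\right)^{2} = 2514 \left(6 - 2\right)^{2} = 2514 \cdot 4^{2} = 2514 \cdot 16 = 40224$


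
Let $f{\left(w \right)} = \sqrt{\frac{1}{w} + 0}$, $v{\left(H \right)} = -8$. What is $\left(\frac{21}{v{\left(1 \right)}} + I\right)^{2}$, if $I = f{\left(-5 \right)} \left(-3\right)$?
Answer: $\frac{1629}{320} + \frac{63 i \sqrt{5}}{20} \approx 5.0906 + 7.0436 i$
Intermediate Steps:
$f{\left(w \right)} = \sqrt{\frac{1}{w}}$
$I = - \frac{3 i \sqrt{5}}{5}$ ($I = \sqrt{\frac{1}{-5}} \left(-3\right) = \sqrt{- \frac{1}{5}} \left(-3\right) = \frac{i \sqrt{5}}{5} \left(-3\right) = - \frac{3 i \sqrt{5}}{5} \approx - 1.3416 i$)
$\left(\frac{21}{v{\left(1 \right)}} + I\right)^{2} = \left(\frac{21}{-8} - \frac{3 i \sqrt{5}}{5}\right)^{2} = \left(21 \left(- \frac{1}{8}\right) - \frac{3 i \sqrt{5}}{5}\right)^{2} = \left(- \frac{21}{8} - \frac{3 i \sqrt{5}}{5}\right)^{2}$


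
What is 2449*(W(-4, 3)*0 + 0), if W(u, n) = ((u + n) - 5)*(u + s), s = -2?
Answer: 0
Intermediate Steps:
W(u, n) = (-2 + u)*(-5 + n + u) (W(u, n) = ((u + n) - 5)*(u - 2) = ((n + u) - 5)*(-2 + u) = (-5 + n + u)*(-2 + u) = (-2 + u)*(-5 + n + u))
2449*(W(-4, 3)*0 + 0) = 2449*((10 + (-4)² - 7*(-4) - 2*3 + 3*(-4))*0 + 0) = 2449*((10 + 16 + 28 - 6 - 12)*0 + 0) = 2449*(36*0 + 0) = 2449*(0 + 0) = 2449*0 = 0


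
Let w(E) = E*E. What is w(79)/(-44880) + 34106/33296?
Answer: 82679809/93395280 ≈ 0.88527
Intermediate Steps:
w(E) = E²
w(79)/(-44880) + 34106/33296 = 79²/(-44880) + 34106/33296 = 6241*(-1/44880) + 34106*(1/33296) = -6241/44880 + 17053/16648 = 82679809/93395280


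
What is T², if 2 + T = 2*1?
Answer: 0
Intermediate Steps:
T = 0 (T = -2 + 2*1 = -2 + 2 = 0)
T² = 0² = 0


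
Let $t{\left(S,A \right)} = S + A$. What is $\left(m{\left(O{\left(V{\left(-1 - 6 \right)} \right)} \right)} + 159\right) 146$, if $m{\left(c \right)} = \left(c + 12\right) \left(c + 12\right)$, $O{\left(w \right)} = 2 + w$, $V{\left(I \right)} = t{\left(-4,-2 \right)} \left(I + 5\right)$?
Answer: $121910$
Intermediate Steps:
$t{\left(S,A \right)} = A + S$
$V{\left(I \right)} = -30 - 6 I$ ($V{\left(I \right)} = \left(-2 - 4\right) \left(I + 5\right) = - 6 \left(5 + I\right) = -30 - 6 I$)
$m{\left(c \right)} = \left(12 + c\right)^{2}$ ($m{\left(c \right)} = \left(12 + c\right) \left(12 + c\right) = \left(12 + c\right)^{2}$)
$\left(m{\left(O{\left(V{\left(-1 - 6 \right)} \right)} \right)} + 159\right) 146 = \left(\left(12 - \left(28 + 6 \left(-1 - 6\right)\right)\right)^{2} + 159\right) 146 = \left(\left(12 + \left(2 - -12\right)\right)^{2} + 159\right) 146 = \left(\left(12 + \left(2 + \left(-30 + 42\right)\right)\right)^{2} + 159\right) 146 = \left(\left(12 + \left(2 + 12\right)\right)^{2} + 159\right) 146 = \left(\left(12 + 14\right)^{2} + 159\right) 146 = \left(26^{2} + 159\right) 146 = \left(676 + 159\right) 146 = 835 \cdot 146 = 121910$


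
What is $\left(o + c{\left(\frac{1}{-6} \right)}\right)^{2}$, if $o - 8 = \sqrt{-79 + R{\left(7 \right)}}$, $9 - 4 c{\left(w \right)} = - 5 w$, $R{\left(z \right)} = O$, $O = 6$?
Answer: $\frac{16033}{576} + \frac{241 i \sqrt{73}}{12} \approx 27.835 + 171.59 i$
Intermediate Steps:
$R{\left(z \right)} = 6$
$c{\left(w \right)} = \frac{9}{4} + \frac{5 w}{4}$ ($c{\left(w \right)} = \frac{9}{4} - \frac{\left(-5\right) w}{4} = \frac{9}{4} + \frac{5 w}{4}$)
$o = 8 + i \sqrt{73}$ ($o = 8 + \sqrt{-79 + 6} = 8 + \sqrt{-73} = 8 + i \sqrt{73} \approx 8.0 + 8.544 i$)
$\left(o + c{\left(\frac{1}{-6} \right)}\right)^{2} = \left(\left(8 + i \sqrt{73}\right) + \left(\frac{9}{4} + \frac{5}{4 \left(-6\right)}\right)\right)^{2} = \left(\left(8 + i \sqrt{73}\right) + \left(\frac{9}{4} + \frac{5}{4} \left(- \frac{1}{6}\right)\right)\right)^{2} = \left(\left(8 + i \sqrt{73}\right) + \left(\frac{9}{4} - \frac{5}{24}\right)\right)^{2} = \left(\left(8 + i \sqrt{73}\right) + \frac{49}{24}\right)^{2} = \left(\frac{241}{24} + i \sqrt{73}\right)^{2}$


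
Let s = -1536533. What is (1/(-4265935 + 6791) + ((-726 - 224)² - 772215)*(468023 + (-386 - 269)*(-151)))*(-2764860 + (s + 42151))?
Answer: -669957060713115434729899/2129572 ≈ -3.1460e+17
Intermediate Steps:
(1/(-4265935 + 6791) + ((-726 - 224)² - 772215)*(468023 + (-386 - 269)*(-151)))*(-2764860 + (s + 42151)) = (1/(-4265935 + 6791) + ((-726 - 224)² - 772215)*(468023 + (-386 - 269)*(-151)))*(-2764860 + (-1536533 + 42151)) = (1/(-4259144) + ((-950)² - 772215)*(468023 - 655*(-151)))*(-2764860 - 1494382) = (-1/4259144 + (902500 - 772215)*(468023 + 98905))*(-4259242) = (-1/4259144 + 130285*566928)*(-4259242) = (-1/4259144 + 73862214480)*(-4259242) = (314589807629205119/4259144)*(-4259242) = -669957060713115434729899/2129572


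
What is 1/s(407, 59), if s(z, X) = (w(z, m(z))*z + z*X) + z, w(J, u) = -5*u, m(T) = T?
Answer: -1/803825 ≈ -1.2441e-6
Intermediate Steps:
s(z, X) = z - 5*z² + X*z (s(z, X) = ((-5*z)*z + z*X) + z = (-5*z² + X*z) + z = z - 5*z² + X*z)
1/s(407, 59) = 1/(407*(1 + 59 - 5*407)) = 1/(407*(1 + 59 - 2035)) = 1/(407*(-1975)) = 1/(-803825) = -1/803825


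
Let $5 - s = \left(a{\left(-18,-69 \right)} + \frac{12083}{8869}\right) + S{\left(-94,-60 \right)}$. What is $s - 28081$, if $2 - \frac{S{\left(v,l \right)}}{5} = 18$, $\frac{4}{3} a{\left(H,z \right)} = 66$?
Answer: $- \frac{497495245}{17738} \approx -28047.0$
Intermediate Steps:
$a{\left(H,z \right)} = \frac{99}{2}$ ($a{\left(H,z \right)} = \frac{3}{4} \cdot 66 = \frac{99}{2}$)
$S{\left(v,l \right)} = -80$ ($S{\left(v,l \right)} = 10 - 90 = -80$)
$s = \frac{605533}{17738}$ ($s = 5 - \left(\left(\frac{99}{2} + \frac{12083}{8869}\right) - 80\right) = 5 - \left(\frac{902197}{17738} - 80\right) = 5 - - \frac{516843}{17738} = 5 + \frac{516843}{17738} = \frac{605533}{17738} \approx 34.138$)
$s - 28081 = \frac{605533}{17738} - 28081 = - \frac{497495245}{17738}$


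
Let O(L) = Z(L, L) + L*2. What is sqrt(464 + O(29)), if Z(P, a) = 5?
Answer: sqrt(527) ≈ 22.956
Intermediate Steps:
O(L) = 5 + 2*L (O(L) = 5 + L*2 = 5 + 2*L)
sqrt(464 + O(29)) = sqrt(464 + (5 + 2*29)) = sqrt(464 + (5 + 58)) = sqrt(464 + 63) = sqrt(527)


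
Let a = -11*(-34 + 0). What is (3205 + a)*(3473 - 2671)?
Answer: 2870358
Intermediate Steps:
a = 374 (a = -11*(-34) = 374)
(3205 + a)*(3473 - 2671) = (3205 + 374)*(3473 - 2671) = 3579*802 = 2870358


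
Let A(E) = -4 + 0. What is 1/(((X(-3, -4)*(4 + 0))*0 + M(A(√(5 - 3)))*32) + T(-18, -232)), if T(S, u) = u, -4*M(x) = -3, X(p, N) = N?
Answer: -1/208 ≈ -0.0048077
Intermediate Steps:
A(E) = -4
M(x) = ¾ (M(x) = -¼*(-3) = ¾)
1/(((X(-3, -4)*(4 + 0))*0 + M(A(√(5 - 3)))*32) + T(-18, -232)) = 1/((-4*(4 + 0)*0 + (¾)*32) - 232) = 1/((-4*4*0 + 24) - 232) = 1/((-16*0 + 24) - 232) = 1/((0 + 24) - 232) = 1/(24 - 232) = 1/(-208) = -1/208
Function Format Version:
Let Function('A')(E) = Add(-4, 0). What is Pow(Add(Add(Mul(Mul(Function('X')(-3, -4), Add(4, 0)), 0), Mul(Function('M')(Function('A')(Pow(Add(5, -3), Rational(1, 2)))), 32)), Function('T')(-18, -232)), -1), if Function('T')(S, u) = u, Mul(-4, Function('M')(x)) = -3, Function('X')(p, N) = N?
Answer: Rational(-1, 208) ≈ -0.0048077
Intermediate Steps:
Function('A')(E) = -4
Function('M')(x) = Rational(3, 4) (Function('M')(x) = Mul(Rational(-1, 4), -3) = Rational(3, 4))
Pow(Add(Add(Mul(Mul(Function('X')(-3, -4), Add(4, 0)), 0), Mul(Function('M')(Function('A')(Pow(Add(5, -3), Rational(1, 2)))), 32)), Function('T')(-18, -232)), -1) = Pow(Add(Add(Mul(Mul(-4, Add(4, 0)), 0), Mul(Rational(3, 4), 32)), -232), -1) = Pow(Add(Add(Mul(Mul(-4, 4), 0), 24), -232), -1) = Pow(Add(Add(Mul(-16, 0), 24), -232), -1) = Pow(Add(Add(0, 24), -232), -1) = Pow(Add(24, -232), -1) = Pow(-208, -1) = Rational(-1, 208)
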